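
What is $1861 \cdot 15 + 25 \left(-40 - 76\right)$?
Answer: $25015$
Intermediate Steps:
$1861 \cdot 15 + 25 \left(-40 - 76\right) = 27915 + 25 \left(-116\right) = 27915 - 2900 = 25015$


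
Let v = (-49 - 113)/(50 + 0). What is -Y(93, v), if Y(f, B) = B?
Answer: 81/25 ≈ 3.2400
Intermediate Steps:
v = -81/25 (v = -162/50 = -162*1/50 = -81/25 ≈ -3.2400)
-Y(93, v) = -1*(-81/25) = 81/25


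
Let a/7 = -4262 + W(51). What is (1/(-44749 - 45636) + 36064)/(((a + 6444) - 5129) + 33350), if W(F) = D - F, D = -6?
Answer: 3259644639/400586320 ≈ 8.1372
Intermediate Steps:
W(F) = -6 - F
a = -30233 (a = 7*(-4262 + (-6 - 1*51)) = 7*(-4262 + (-6 - 51)) = 7*(-4262 - 57) = 7*(-4319) = -30233)
(1/(-44749 - 45636) + 36064)/(((a + 6444) - 5129) + 33350) = (1/(-44749 - 45636) + 36064)/(((-30233 + 6444) - 5129) + 33350) = (1/(-90385) + 36064)/((-23789 - 5129) + 33350) = (-1/90385 + 36064)/(-28918 + 33350) = (3259644639/90385)/4432 = (3259644639/90385)*(1/4432) = 3259644639/400586320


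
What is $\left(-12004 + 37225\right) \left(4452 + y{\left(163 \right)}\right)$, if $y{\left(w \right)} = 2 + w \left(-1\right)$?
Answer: $108223311$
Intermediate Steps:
$y{\left(w \right)} = 2 - w$
$\left(-12004 + 37225\right) \left(4452 + y{\left(163 \right)}\right) = \left(-12004 + 37225\right) \left(4452 + \left(2 - 163\right)\right) = 25221 \left(4452 + \left(2 - 163\right)\right) = 25221 \left(4452 - 161\right) = 25221 \cdot 4291 = 108223311$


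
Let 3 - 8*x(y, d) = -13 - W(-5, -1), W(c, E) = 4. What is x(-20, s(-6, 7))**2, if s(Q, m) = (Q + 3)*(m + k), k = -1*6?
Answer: 25/4 ≈ 6.2500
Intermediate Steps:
k = -6
s(Q, m) = (-6 + m)*(3 + Q) (s(Q, m) = (Q + 3)*(m - 6) = (3 + Q)*(-6 + m) = (-6 + m)*(3 + Q))
x(y, d) = 5/2 (x(y, d) = 3/8 - (-13 - 1*4)/8 = 3/8 - (-13 - 4)/8 = 3/8 - 1/8*(-17) = 3/8 + 17/8 = 5/2)
x(-20, s(-6, 7))**2 = (5/2)**2 = 25/4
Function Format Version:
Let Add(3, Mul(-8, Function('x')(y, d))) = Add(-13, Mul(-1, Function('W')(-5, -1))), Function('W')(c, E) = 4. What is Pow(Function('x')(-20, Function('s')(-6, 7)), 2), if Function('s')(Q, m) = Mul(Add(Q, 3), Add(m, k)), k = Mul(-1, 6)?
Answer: Rational(25, 4) ≈ 6.2500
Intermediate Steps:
k = -6
Function('s')(Q, m) = Mul(Add(-6, m), Add(3, Q)) (Function('s')(Q, m) = Mul(Add(Q, 3), Add(m, -6)) = Mul(Add(3, Q), Add(-6, m)) = Mul(Add(-6, m), Add(3, Q)))
Function('x')(y, d) = Rational(5, 2) (Function('x')(y, d) = Add(Rational(3, 8), Mul(Rational(-1, 8), Add(-13, Mul(-1, 4)))) = Add(Rational(3, 8), Mul(Rational(-1, 8), Add(-13, -4))) = Add(Rational(3, 8), Mul(Rational(-1, 8), -17)) = Add(Rational(3, 8), Rational(17, 8)) = Rational(5, 2))
Pow(Function('x')(-20, Function('s')(-6, 7)), 2) = Pow(Rational(5, 2), 2) = Rational(25, 4)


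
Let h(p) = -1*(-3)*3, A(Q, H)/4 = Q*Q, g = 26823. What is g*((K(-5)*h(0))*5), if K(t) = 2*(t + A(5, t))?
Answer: 229336650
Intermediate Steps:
A(Q, H) = 4*Q² (A(Q, H) = 4*(Q*Q) = 4*Q²)
K(t) = 200 + 2*t (K(t) = 2*(t + 4*5²) = 2*(t + 4*25) = 2*(t + 100) = 2*(100 + t) = 200 + 2*t)
h(p) = 9 (h(p) = 3*3 = 9)
g*((K(-5)*h(0))*5) = 26823*(((200 + 2*(-5))*9)*5) = 26823*(((200 - 10)*9)*5) = 26823*((190*9)*5) = 26823*(1710*5) = 26823*8550 = 229336650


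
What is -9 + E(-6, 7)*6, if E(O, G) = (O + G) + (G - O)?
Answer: 75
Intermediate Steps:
E(O, G) = 2*G (E(O, G) = (G + O) + (G - O) = 2*G)
-9 + E(-6, 7)*6 = -9 + (2*7)*6 = -9 + 14*6 = -9 + 84 = 75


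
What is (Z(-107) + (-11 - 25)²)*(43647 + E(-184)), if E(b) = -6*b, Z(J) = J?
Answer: 53208939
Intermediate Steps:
(Z(-107) + (-11 - 25)²)*(43647 + E(-184)) = (-107 + (-11 - 25)²)*(43647 - 6*(-184)) = (-107 + (-36)²)*(43647 + 1104) = (-107 + 1296)*44751 = 1189*44751 = 53208939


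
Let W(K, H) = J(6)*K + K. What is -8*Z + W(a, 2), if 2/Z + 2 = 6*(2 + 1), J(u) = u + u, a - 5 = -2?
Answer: 38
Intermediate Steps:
a = 3 (a = 5 - 2 = 3)
J(u) = 2*u
W(K, H) = 13*K (W(K, H) = (2*6)*K + K = 12*K + K = 13*K)
Z = ⅛ (Z = 2/(-2 + 6*(2 + 1)) = 2/(-2 + 6*3) = 2/(-2 + 18) = 2/16 = 2*(1/16) = ⅛ ≈ 0.12500)
-8*Z + W(a, 2) = -8*⅛ + 13*3 = -1 + 39 = 38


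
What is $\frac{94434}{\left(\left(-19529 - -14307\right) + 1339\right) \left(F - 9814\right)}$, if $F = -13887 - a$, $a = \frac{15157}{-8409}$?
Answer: $\frac{397047753}{386914840708} \approx 0.0010262$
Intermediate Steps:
$a = - \frac{15157}{8409}$ ($a = 15157 \left(- \frac{1}{8409}\right) = - \frac{15157}{8409} \approx -1.8025$)
$F = - \frac{116760626}{8409}$ ($F = -13887 - - \frac{15157}{8409} = -13887 + \frac{15157}{8409} = - \frac{116760626}{8409} \approx -13885.0$)
$\frac{94434}{\left(\left(-19529 - -14307\right) + 1339\right) \left(F - 9814\right)} = \frac{94434}{\left(\left(-19529 - -14307\right) + 1339\right) \left(- \frac{116760626}{8409} - 9814\right)} = \frac{94434}{\left(\left(-19529 + 14307\right) + 1339\right) \left(- \frac{199286552}{8409}\right)} = \frac{94434}{\left(-5222 + 1339\right) \left(- \frac{199286552}{8409}\right)} = \frac{94434}{\left(-3883\right) \left(- \frac{199286552}{8409}\right)} = \frac{94434}{\frac{773829681416}{8409}} = 94434 \cdot \frac{8409}{773829681416} = \frac{397047753}{386914840708}$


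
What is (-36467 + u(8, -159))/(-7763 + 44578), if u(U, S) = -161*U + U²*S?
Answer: -47931/36815 ≈ -1.3019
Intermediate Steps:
u(U, S) = -161*U + S*U²
(-36467 + u(8, -159))/(-7763 + 44578) = (-36467 + 8*(-161 - 159*8))/(-7763 + 44578) = (-36467 + 8*(-161 - 1272))/36815 = (-36467 + 8*(-1433))*(1/36815) = (-36467 - 11464)*(1/36815) = -47931*1/36815 = -47931/36815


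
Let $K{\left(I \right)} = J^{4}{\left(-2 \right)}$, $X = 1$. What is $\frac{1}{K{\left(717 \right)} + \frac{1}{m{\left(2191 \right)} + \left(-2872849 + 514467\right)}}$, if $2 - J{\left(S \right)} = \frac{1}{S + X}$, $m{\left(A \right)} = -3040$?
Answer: $\frac{2361422}{191275181} \approx 0.012346$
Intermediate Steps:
$J{\left(S \right)} = 2 - \frac{1}{1 + S}$ ($J{\left(S \right)} = 2 - \frac{1}{S + 1} = 2 - \frac{1}{1 + S}$)
$K{\left(I \right)} = 81$ ($K{\left(I \right)} = \left(\frac{1 + 2 \left(-2\right)}{1 - 2}\right)^{4} = \left(\frac{1 - 4}{-1}\right)^{4} = \left(\left(-1\right) \left(-3\right)\right)^{4} = 3^{4} = 81$)
$\frac{1}{K{\left(717 \right)} + \frac{1}{m{\left(2191 \right)} + \left(-2872849 + 514467\right)}} = \frac{1}{81 + \frac{1}{-3040 + \left(-2872849 + 514467\right)}} = \frac{1}{81 + \frac{1}{-3040 - 2358382}} = \frac{1}{81 + \frac{1}{-2361422}} = \frac{1}{81 - \frac{1}{2361422}} = \frac{1}{\frac{191275181}{2361422}} = \frac{2361422}{191275181}$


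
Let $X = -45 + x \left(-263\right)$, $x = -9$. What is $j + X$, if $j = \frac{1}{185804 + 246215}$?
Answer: $\frac{1003148119}{432019} \approx 2322.0$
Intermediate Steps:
$j = \frac{1}{432019} \approx 2.3147 \cdot 10^{-6}$
$X = 2322$ ($X = -45 - -2367 = -45 + 2367 = 2322$)
$j + X = \frac{1}{432019} + 2322 = \frac{1003148119}{432019}$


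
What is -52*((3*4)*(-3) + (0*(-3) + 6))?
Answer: 1560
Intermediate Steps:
-52*((3*4)*(-3) + (0*(-3) + 6)) = -52*(12*(-3) + (0 + 6)) = -52*(-36 + 6) = -52*(-30) = 1560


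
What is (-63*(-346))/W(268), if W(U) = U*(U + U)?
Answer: 10899/71824 ≈ 0.15175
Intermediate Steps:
W(U) = 2*U² (W(U) = U*(2*U) = 2*U²)
(-63*(-346))/W(268) = (-63*(-346))/((2*268²)) = 21798/((2*71824)) = 21798/143648 = 21798*(1/143648) = 10899/71824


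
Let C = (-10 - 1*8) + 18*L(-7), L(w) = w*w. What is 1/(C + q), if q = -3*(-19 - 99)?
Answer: 1/1218 ≈ 0.00082102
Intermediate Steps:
L(w) = w²
q = 354 (q = -3*(-118) = 354)
C = 864 (C = (-10 - 1*8) + 18*(-7)² = (-10 - 8) + 18*49 = -18 + 882 = 864)
1/(C + q) = 1/(864 + 354) = 1/1218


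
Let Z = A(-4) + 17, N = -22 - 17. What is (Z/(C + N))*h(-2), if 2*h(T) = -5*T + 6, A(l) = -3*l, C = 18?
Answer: -232/21 ≈ -11.048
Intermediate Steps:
N = -39
Z = 29 (Z = -3*(-4) + 17 = 12 + 17 = 29)
h(T) = 3 - 5*T/2 (h(T) = (-5*T + 6)/2 = (6 - 5*T)/2 = 3 - 5*T/2)
(Z/(C + N))*h(-2) = (29/(18 - 39))*(3 - 5/2*(-2)) = (29/(-21))*(3 + 5) = (29*(-1/21))*8 = -29/21*8 = -232/21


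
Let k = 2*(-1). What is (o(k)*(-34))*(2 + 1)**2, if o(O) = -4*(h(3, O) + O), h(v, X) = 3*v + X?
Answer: 6120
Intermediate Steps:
h(v, X) = X + 3*v
k = -2
o(O) = -36 - 8*O (o(O) = -4*((O + 3*3) + O) = -4*((O + 9) + O) = -4*((9 + O) + O) = -4*(9 + 2*O) = -36 - 8*O)
(o(k)*(-34))*(2 + 1)**2 = ((-36 - 8*(-2))*(-34))*(2 + 1)**2 = ((-36 + 16)*(-34))*3**2 = -20*(-34)*9 = 680*9 = 6120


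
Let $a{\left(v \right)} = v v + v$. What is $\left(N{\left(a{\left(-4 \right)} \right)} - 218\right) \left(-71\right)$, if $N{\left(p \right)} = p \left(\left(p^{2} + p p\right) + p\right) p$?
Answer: $-3051722$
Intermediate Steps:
$a{\left(v \right)} = v + v^{2}$ ($a{\left(v \right)} = v^{2} + v = v + v^{2}$)
$N{\left(p \right)} = p^{2} \left(p + 2 p^{2}\right)$ ($N{\left(p \right)} = p \left(\left(p^{2} + p^{2}\right) + p\right) p = p \left(2 p^{2} + p\right) p = p \left(p + 2 p^{2}\right) p = p^{2} \left(p + 2 p^{2}\right)$)
$\left(N{\left(a{\left(-4 \right)} \right)} - 218\right) \left(-71\right) = \left(\left(- 4 \left(1 - 4\right)\right)^{3} \left(1 + 2 \left(- 4 \left(1 - 4\right)\right)\right) - 218\right) \left(-71\right) = \left(\left(\left(-4\right) \left(-3\right)\right)^{3} \left(1 + 2 \left(\left(-4\right) \left(-3\right)\right)\right) - 218\right) \left(-71\right) = \left(12^{3} \left(1 + 2 \cdot 12\right) - 218\right) \left(-71\right) = \left(1728 \left(1 + 24\right) - 218\right) \left(-71\right) = \left(1728 \cdot 25 - 218\right) \left(-71\right) = \left(43200 - 218\right) \left(-71\right) = 42982 \left(-71\right) = -3051722$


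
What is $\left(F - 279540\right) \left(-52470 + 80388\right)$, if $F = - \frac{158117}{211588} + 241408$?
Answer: $- \frac{112627238560947}{105794} \approx -1.0646 \cdot 10^{9}$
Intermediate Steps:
$F = \frac{51078877787}{211588}$ ($F = \left(-158117\right) \frac{1}{211588} + 241408 = - \frac{158117}{211588} + 241408 = \frac{51078877787}{211588} \approx 2.4141 \cdot 10^{5}$)
$\left(F - 279540\right) \left(-52470 + 80388\right) = \left(\frac{51078877787}{211588} - 279540\right) \left(-52470 + 80388\right) = \left(- \frac{8068431733}{211588}\right) 27918 = - \frac{112627238560947}{105794}$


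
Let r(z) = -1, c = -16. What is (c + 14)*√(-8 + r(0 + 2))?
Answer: -6*I ≈ -6.0*I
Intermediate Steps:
(c + 14)*√(-8 + r(0 + 2)) = (-16 + 14)*√(-8 - 1) = -6*I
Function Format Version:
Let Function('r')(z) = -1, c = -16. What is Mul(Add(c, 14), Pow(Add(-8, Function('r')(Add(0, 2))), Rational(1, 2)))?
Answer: Mul(-6, I) ≈ Mul(-6.0000, I)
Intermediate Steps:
Mul(Add(c, 14), Pow(Add(-8, Function('r')(Add(0, 2))), Rational(1, 2))) = Mul(Add(-16, 14), Pow(Add(-8, -1), Rational(1, 2))) = Mul(-2, Pow(-9, Rational(1, 2))) = Mul(-2, Mul(3, I)) = Mul(-6, I)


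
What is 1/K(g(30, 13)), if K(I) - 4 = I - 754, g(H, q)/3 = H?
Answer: -1/660 ≈ -0.0015152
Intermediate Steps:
g(H, q) = 3*H
K(I) = -750 + I (K(I) = 4 + (I - 754) = 4 + (-754 + I) = -750 + I)
1/K(g(30, 13)) = 1/(-750 + 3*30) = 1/(-750 + 90) = 1/(-660) = -1/660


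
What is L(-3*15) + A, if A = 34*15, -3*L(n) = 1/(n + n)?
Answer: 137701/270 ≈ 510.00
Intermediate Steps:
L(n) = -1/(6*n) (L(n) = -1/(3*(n + n)) = -1/(2*n)/3 = -1/(6*n))
A = 510
L(-3*15) + A = -1/(6*((-3*15))) + 510 = -⅙/(-45) + 510 = -⅙*(-1/45) + 510 = 1/270 + 510 = 137701/270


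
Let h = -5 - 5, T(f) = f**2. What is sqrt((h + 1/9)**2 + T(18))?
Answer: sqrt(34165)/9 ≈ 20.538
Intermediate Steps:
h = -10
sqrt((h + 1/9)**2 + T(18)) = sqrt((-10 + 1/9)**2 + 18**2) = sqrt((-10 + 1/9)**2 + 324) = sqrt((-89/9)**2 + 324) = sqrt(7921/81 + 324) = sqrt(34165/81) = sqrt(34165)/9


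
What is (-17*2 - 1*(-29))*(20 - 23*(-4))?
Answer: -560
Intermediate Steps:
(-17*2 - 1*(-29))*(20 - 23*(-4)) = (-34 + 29)*(20 + 92) = -5*112 = -560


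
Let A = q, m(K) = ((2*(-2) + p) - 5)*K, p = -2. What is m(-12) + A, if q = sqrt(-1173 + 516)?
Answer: 132 + 3*I*sqrt(73) ≈ 132.0 + 25.632*I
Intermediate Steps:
m(K) = -11*K (m(K) = ((2*(-2) - 2) - 5)*K = ((-4 - 2) - 5)*K = (-6 - 5)*K = -11*K)
q = 3*I*sqrt(73) (q = sqrt(-657) = 3*I*sqrt(73) ≈ 25.632*I)
A = 3*I*sqrt(73) ≈ 25.632*I
m(-12) + A = -11*(-12) + 3*I*sqrt(73) = 132 + 3*I*sqrt(73)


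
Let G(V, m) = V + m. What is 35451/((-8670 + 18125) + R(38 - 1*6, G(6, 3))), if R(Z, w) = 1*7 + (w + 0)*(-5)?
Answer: 11817/3139 ≈ 3.7646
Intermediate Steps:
R(Z, w) = 7 - 5*w (R(Z, w) = 7 + w*(-5) = 7 - 5*w)
35451/((-8670 + 18125) + R(38 - 1*6, G(6, 3))) = 35451/((-8670 + 18125) + (7 - 5*(6 + 3))) = 35451/(9455 + (7 - 5*9)) = 35451/(9455 + (7 - 45)) = 35451/(9455 - 38) = 35451/9417 = 35451*(1/9417) = 11817/3139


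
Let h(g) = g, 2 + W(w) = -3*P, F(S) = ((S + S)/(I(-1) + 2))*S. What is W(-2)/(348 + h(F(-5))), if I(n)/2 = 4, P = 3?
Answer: -11/353 ≈ -0.031161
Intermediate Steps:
I(n) = 8 (I(n) = 2*4 = 8)
F(S) = S²/5 (F(S) = ((S + S)/(8 + 2))*S = ((2*S)/10)*S = ((2*S)*(⅒))*S = (S/5)*S = S²/5)
W(w) = -11 (W(w) = -2 - 3*3 = -2 - 9 = -11)
W(-2)/(348 + h(F(-5))) = -11/(348 + (⅕)*(-5)²) = -11/(348 + (⅕)*25) = -11/(348 + 5) = -11/353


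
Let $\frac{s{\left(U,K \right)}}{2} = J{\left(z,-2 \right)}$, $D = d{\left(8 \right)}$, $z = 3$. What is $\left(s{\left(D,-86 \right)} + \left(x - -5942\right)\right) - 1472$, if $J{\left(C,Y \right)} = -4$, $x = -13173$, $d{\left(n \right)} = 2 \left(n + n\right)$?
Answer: $-8711$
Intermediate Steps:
$d{\left(n \right)} = 4 n$ ($d{\left(n \right)} = 2 \cdot 2 n = 4 n$)
$D = 32$ ($D = 4 \cdot 8 = 32$)
$s{\left(U,K \right)} = -8$ ($s{\left(U,K \right)} = 2 \left(-4\right) = -8$)
$\left(s{\left(D,-86 \right)} + \left(x - -5942\right)\right) - 1472 = \left(-8 - 7231\right) - 1472 = -7239 - 1472 = -8711$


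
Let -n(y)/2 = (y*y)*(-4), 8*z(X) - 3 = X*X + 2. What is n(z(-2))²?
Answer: 6561/64 ≈ 102.52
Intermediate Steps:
z(X) = 5/8 + X²/8 (z(X) = 3/8 + (X*X + 2)/8 = 3/8 + (X² + 2)/8 = 3/8 + (2 + X²)/8 = 3/8 + (¼ + X²/8) = 5/8 + X²/8)
n(y) = 8*y² (n(y) = -2*y*y*(-4) = -2*y²*(-4) = -(-8)*y² = 8*y²)
n(z(-2))² = (8*(5/8 + (⅛)*(-2)²)²)² = (8*(5/8 + (⅛)*4)²)² = (8*(5/8 + ½)²)² = (8*(9/8)²)² = (8*(81/64))² = (81/8)² = 6561/64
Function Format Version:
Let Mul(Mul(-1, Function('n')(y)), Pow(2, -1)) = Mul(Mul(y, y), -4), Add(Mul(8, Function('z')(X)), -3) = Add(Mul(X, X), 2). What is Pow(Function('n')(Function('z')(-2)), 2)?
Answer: Rational(6561, 64) ≈ 102.52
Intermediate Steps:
Function('z')(X) = Add(Rational(5, 8), Mul(Rational(1, 8), Pow(X, 2))) (Function('z')(X) = Add(Rational(3, 8), Mul(Rational(1, 8), Add(Mul(X, X), 2))) = Add(Rational(3, 8), Mul(Rational(1, 8), Add(Pow(X, 2), 2))) = Add(Rational(3, 8), Mul(Rational(1, 8), Add(2, Pow(X, 2)))) = Add(Rational(3, 8), Add(Rational(1, 4), Mul(Rational(1, 8), Pow(X, 2)))) = Add(Rational(5, 8), Mul(Rational(1, 8), Pow(X, 2))))
Function('n')(y) = Mul(8, Pow(y, 2)) (Function('n')(y) = Mul(-2, Mul(Mul(y, y), -4)) = Mul(-2, Mul(Pow(y, 2), -4)) = Mul(-2, Mul(-4, Pow(y, 2))) = Mul(8, Pow(y, 2)))
Pow(Function('n')(Function('z')(-2)), 2) = Pow(Mul(8, Pow(Add(Rational(5, 8), Mul(Rational(1, 8), Pow(-2, 2))), 2)), 2) = Pow(Mul(8, Pow(Add(Rational(5, 8), Mul(Rational(1, 8), 4)), 2)), 2) = Pow(Mul(8, Pow(Add(Rational(5, 8), Rational(1, 2)), 2)), 2) = Pow(Mul(8, Pow(Rational(9, 8), 2)), 2) = Pow(Mul(8, Rational(81, 64)), 2) = Pow(Rational(81, 8), 2) = Rational(6561, 64)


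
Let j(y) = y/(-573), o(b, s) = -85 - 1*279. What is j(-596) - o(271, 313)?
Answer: 209168/573 ≈ 365.04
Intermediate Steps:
o(b, s) = -364 (o(b, s) = -85 - 279 = -364)
j(y) = -y/573 (j(y) = y*(-1/573) = -y/573)
j(-596) - o(271, 313) = -1/573*(-596) - 1*(-364) = 596/573 + 364 = 209168/573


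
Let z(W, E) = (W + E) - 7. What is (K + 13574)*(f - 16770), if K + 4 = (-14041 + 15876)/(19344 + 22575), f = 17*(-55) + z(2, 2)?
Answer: -10073065911820/41919 ≈ -2.4030e+8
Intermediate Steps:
z(W, E) = -7 + E + W (z(W, E) = (E + W) - 7 = -7 + E + W)
f = -938 (f = 17*(-55) + (-7 + 2 + 2) = -935 - 3 = -938)
K = -165841/41919 (K = -4 + (-14041 + 15876)/(19344 + 22575) = -4 + 1835/41919 = -165841/41919 ≈ -3.9562)
(K + 13574)*(f - 16770) = (-165841/41919 + 13574)*(-938 - 16770) = (568842665/41919)*(-17708) = -10073065911820/41919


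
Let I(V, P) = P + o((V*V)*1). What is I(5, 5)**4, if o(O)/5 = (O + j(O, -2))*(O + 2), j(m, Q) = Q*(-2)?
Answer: 236126248960000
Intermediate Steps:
j(m, Q) = -2*Q
o(O) = 5*(2 + O)*(4 + O) (o(O) = 5*((O - 2*(-2))*(O + 2)) = 5*((O + 4)*(2 + O)) = 5*((4 + O)*(2 + O)) = 5*((2 + O)*(4 + O)) = 5*(2 + O)*(4 + O))
I(V, P) = 40 + P + 5*V**4 + 30*V**2 (I(V, P) = P + (40 + 5*((V*V)*1)**2 + 30*((V*V)*1)) = P + (40 + 5*(V**2*1)**2 + 30*(V**2*1)) = P + (40 + 5*(V**2)**2 + 30*V**2) = P + (40 + 5*V**4 + 30*V**2) = 40 + P + 5*V**4 + 30*V**2)
I(5, 5)**4 = (40 + 5 + 5*5**4 + 30*5**2)**4 = (40 + 5 + 5*625 + 30*25)**4 = (40 + 5 + 3125 + 750)**4 = 3920**4 = 236126248960000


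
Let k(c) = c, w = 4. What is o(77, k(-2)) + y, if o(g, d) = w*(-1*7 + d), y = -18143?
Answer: -18179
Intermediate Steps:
o(g, d) = -28 + 4*d (o(g, d) = 4*(-1*7 + d) = 4*(-7 + d) = -28 + 4*d)
o(77, k(-2)) + y = (-28 + 4*(-2)) - 18143 = (-28 - 8) - 18143 = -36 - 18143 = -18179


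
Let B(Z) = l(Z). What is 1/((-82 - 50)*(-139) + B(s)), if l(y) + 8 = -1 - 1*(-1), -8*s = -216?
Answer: 1/18340 ≈ 5.4526e-5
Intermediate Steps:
s = 27 (s = -1/8*(-216) = 27)
l(y) = -8 (l(y) = -8 + (-1 - 1*(-1)) = -8 + (-1 + 1) = -8 + 0 = -8)
B(Z) = -8
1/((-82 - 50)*(-139) + B(s)) = 1/((-82 - 50)*(-139) - 8) = 1/(-132*(-139) - 8) = 1/(18348 - 8) = 1/18340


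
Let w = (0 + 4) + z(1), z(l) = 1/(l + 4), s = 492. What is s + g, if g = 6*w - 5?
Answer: 2561/5 ≈ 512.20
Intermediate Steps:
z(l) = 1/(4 + l)
w = 21/5 (w = (0 + 4) + 1/(4 + 1) = 4 + 1/5 = 21/5 ≈ 4.2000)
g = 101/5 (g = 6*(21/5) - 5 = 126/5 - 5 = 101/5 ≈ 20.200)
s + g = 492 + 101/5 = 2561/5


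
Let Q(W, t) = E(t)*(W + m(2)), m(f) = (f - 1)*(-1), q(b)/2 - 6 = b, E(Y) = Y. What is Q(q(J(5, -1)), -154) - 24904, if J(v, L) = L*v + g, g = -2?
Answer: -24442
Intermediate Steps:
J(v, L) = -2 + L*v (J(v, L) = L*v - 2 = -2 + L*v)
q(b) = 12 + 2*b
m(f) = 1 - f (m(f) = (-1 + f)*(-1) = 1 - f)
Q(W, t) = t*(-1 + W) (Q(W, t) = t*(W + (1 - 1*2)) = t*(W + (1 - 2)) = t*(W - 1) = t*(-1 + W))
Q(q(J(5, -1)), -154) - 24904 = -154*(-1 + (12 + 2*(-2 - 1*5))) - 24904 = -154*(-1 + (12 + 2*(-2 - 5))) - 24904 = -154*(-1 + (12 + 2*(-7))) - 24904 = -154*(-1 + (12 - 14)) - 24904 = -154*(-1 - 2) - 24904 = -154*(-3) - 24904 = 462 - 24904 = -24442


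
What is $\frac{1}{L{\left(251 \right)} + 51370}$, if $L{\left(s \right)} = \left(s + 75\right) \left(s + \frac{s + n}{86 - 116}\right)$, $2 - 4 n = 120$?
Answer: $\frac{30}{3923671} \approx 7.6459 \cdot 10^{-6}$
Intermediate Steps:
$n = - \frac{59}{2}$ ($n = \frac{1}{2} - 30 = - \frac{59}{2} \approx -29.5$)
$L{\left(s \right)} = \left(75 + s\right) \left(\frac{59}{60} + \frac{29 s}{30}\right)$ ($L{\left(s \right)} = \left(s + 75\right) \left(s + \frac{s - \frac{59}{2}}{86 - 116}\right) = \left(75 + s\right) \left(s + \frac{- \frac{59}{2} + s}{-30}\right) = \left(75 + s\right) \left(s + \left(- \frac{59}{2} + s\right) \left(- \frac{1}{30}\right)\right) = \left(75 + s\right) \left(s - \left(- \frac{59}{60} + \frac{s}{30}\right)\right) = \left(75 + s\right) \left(\frac{59}{60} + \frac{29 s}{30}\right)$)
$\frac{1}{L{\left(251 \right)} + 51370} = \frac{1}{\left(\frac{295}{4} + \frac{29 \cdot 251^{2}}{30} + \frac{4409}{60} \cdot 251\right) + 51370} = \frac{1}{\left(\frac{295}{4} + \frac{29}{30} \cdot 63001 + \frac{1106659}{60}\right) + 51370} = \frac{1}{\left(\frac{295}{4} + \frac{1827029}{30} + \frac{1106659}{60}\right) + 51370} = \frac{1}{\frac{2382571}{30} + 51370} = \frac{1}{\frac{3923671}{30}} = \frac{30}{3923671}$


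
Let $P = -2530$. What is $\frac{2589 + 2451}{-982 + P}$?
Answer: $- \frac{630}{439} \approx -1.4351$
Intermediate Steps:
$\frac{2589 + 2451}{-982 + P} = \frac{2589 + 2451}{-982 - 2530} = \frac{5040}{-3512} = 5040 \left(- \frac{1}{3512}\right) = - \frac{630}{439}$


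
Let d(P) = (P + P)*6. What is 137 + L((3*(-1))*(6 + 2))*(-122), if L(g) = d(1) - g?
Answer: -4255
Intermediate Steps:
d(P) = 12*P (d(P) = (2*P)*6 = 12*P)
L(g) = 12 - g (L(g) = 12*1 - g = 12 - g)
137 + L((3*(-1))*(6 + 2))*(-122) = 137 + (12 - 3*(-1)*(6 + 2))*(-122) = 137 + (12 - (-3)*8)*(-122) = 137 + (12 - 1*(-24))*(-122) = 137 + (12 + 24)*(-122) = 137 + 36*(-122) = 137 - 4392 = -4255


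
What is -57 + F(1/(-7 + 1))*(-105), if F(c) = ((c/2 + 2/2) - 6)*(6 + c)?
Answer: 73357/24 ≈ 3056.5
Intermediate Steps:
F(c) = (-5 + c/2)*(6 + c) (F(c) = ((c*(1/2) + 2*(1/2)) - 6)*(6 + c) = ((c/2 + 1) - 6)*(6 + c) = ((1 + c/2) - 6)*(6 + c) = (-5 + c/2)*(6 + c))
-57 + F(1/(-7 + 1))*(-105) = -57 + (-30 + (1/(-7 + 1))**2/2 - 2/(-7 + 1))*(-105) = -57 + (-30 + (1/(-6))**2/2 - 2/(-6))*(-105) = -57 + (-30 + (-1/6)**2/2 - 2*(-1/6))*(-105) = -57 + (-30 + (1/2)*(1/36) + 1/3)*(-105) = -57 + (-30 + 1/72 + 1/3)*(-105) = -57 - 2135/72*(-105) = -57 + 74725/24 = 73357/24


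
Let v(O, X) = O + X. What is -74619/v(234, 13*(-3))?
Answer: -24873/65 ≈ -382.66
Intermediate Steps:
-74619/v(234, 13*(-3)) = -74619/(234 + 13*(-3)) = -74619/(234 - 39) = -74619/195 = -74619*1/195 = -24873/65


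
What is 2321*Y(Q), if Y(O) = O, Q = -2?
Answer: -4642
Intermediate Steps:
2321*Y(Q) = 2321*(-2) = -4642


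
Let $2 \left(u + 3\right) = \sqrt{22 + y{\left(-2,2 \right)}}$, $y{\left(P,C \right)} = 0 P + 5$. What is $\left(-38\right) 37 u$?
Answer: $4218 - 2109 \sqrt{3} \approx 565.1$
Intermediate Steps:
$y{\left(P,C \right)} = 5$ ($y{\left(P,C \right)} = 0 + 5 = 5$)
$u = -3 + \frac{3 \sqrt{3}}{2}$ ($u = -3 + \frac{\sqrt{22 + 5}}{2} = -3 + \frac{\sqrt{27}}{2} = -3 + \frac{3 \sqrt{3}}{2} \approx -0.40192$)
$\left(-38\right) 37 u = \left(-38\right) 37 \left(-3 + \frac{3 \sqrt{3}}{2}\right) = - 1406 \left(-3 + \frac{3 \sqrt{3}}{2}\right) = 4218 - 2109 \sqrt{3}$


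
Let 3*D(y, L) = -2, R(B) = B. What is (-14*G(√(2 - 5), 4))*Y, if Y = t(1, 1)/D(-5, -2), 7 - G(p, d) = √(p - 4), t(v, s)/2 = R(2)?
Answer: 588 - 84*√(-4 + I*√3) ≈ 552.42 - 171.73*I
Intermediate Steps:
t(v, s) = 4 (t(v, s) = 2*2 = 4)
D(y, L) = -⅔ (D(y, L) = (⅓)*(-2) = -⅔)
G(p, d) = 7 - √(-4 + p) (G(p, d) = 7 - √(p - 4) = 7 - √(-4 + p))
Y = -6 (Y = 4/(-⅔) = 4*(-3/2) = -6)
(-14*G(√(2 - 5), 4))*Y = -14*(7 - √(-4 + √(2 - 5)))*(-6) = -14*(7 - √(-4 + √(-3)))*(-6) = -14*(7 - √(-4 + I*√3))*(-6) = (-98 + 14*√(-4 + I*√3))*(-6) = 588 - 84*√(-4 + I*√3)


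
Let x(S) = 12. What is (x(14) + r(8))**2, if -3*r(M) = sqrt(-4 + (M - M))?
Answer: 1292/9 - 16*I ≈ 143.56 - 16.0*I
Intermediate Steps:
r(M) = -2*I/3 (r(M) = -sqrt(-4 + (M - M))/3 = -sqrt(-4 + 0)/3 = -2*I/3)
(x(14) + r(8))**2 = (12 - 2*I/3)**2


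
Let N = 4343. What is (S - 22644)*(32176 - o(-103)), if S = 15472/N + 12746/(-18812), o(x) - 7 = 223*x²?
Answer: 1079185514599979921/20425129 ≈ 5.2836e+10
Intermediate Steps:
o(x) = 7 + 223*x²
S = 117851693/40850258 (S = 15472/4343 + 12746/(-18812) = 15472*(1/4343) + 12746*(-1/18812) = 15472/4343 - 6373/9406 = 117851693/40850258 ≈ 2.8850)
(S - 22644)*(32176 - o(-103)) = (117851693/40850258 - 22644)*(32176 - (7 + 223*(-103)²)) = -924895390459*(32176 - (7 + 223*10609))/40850258 = -924895390459*(32176 - (7 + 2365807))/40850258 = -924895390459*(32176 - 1*2365814)/40850258 = -924895390459*(32176 - 2365814)/40850258 = -924895390459/40850258*(-2333638) = 1079185514599979921/20425129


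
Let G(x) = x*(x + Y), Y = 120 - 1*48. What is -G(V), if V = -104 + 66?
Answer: 1292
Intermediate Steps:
V = -38
Y = 72 (Y = 120 - 48 = 72)
G(x) = x*(72 + x) (G(x) = x*(x + 72) = x*(72 + x))
-G(V) = -(-38)*(72 - 38) = -(-38)*34 = -1*(-1292) = 1292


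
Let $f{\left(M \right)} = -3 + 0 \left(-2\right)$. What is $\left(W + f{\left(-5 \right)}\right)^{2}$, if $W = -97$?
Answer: $10000$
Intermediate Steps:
$f{\left(M \right)} = -3$ ($f{\left(M \right)} = -3 + 0 = -3$)
$\left(W + f{\left(-5 \right)}\right)^{2} = \left(-97 - 3\right)^{2} = \left(-100\right)^{2} = 10000$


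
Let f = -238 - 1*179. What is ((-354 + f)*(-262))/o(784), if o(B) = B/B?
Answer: 202002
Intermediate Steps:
f = -417 (f = -238 - 179 = -417)
o(B) = 1
((-354 + f)*(-262))/o(784) = ((-354 - 417)*(-262))/1 = -771*(-262)*1 = 202002*1 = 202002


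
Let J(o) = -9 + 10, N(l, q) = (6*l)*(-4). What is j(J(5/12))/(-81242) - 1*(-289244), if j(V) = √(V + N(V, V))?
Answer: 289244 - I*√23/81242 ≈ 2.8924e+5 - 5.9031e-5*I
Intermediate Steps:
N(l, q) = -24*l
J(o) = 1
j(V) = √23*√(-V) (j(V) = √(V - 24*V) = √(-23*V) = √23*√(-V))
j(J(5/12))/(-81242) - 1*(-289244) = (√23*√(-1*1))/(-81242) - 1*(-289244) = (√23*√(-1))*(-1/81242) + 289244 = (√23*I)*(-1/81242) + 289244 = (I*√23)*(-1/81242) + 289244 = -I*√23/81242 + 289244 = 289244 - I*√23/81242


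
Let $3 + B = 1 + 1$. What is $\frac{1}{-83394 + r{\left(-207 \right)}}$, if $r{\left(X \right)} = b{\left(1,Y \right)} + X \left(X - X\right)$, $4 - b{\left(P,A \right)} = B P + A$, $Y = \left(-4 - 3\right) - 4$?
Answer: $- \frac{1}{83378} \approx -1.1994 \cdot 10^{-5}$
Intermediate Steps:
$Y = -11$ ($Y = -7 - 4 = -11$)
$B = -1$ ($B = -3 + \left(1 + 1\right) = -3 + 2 = -1$)
$b{\left(P,A \right)} = 4 + P - A$ ($b{\left(P,A \right)} = 4 - \left(- P + A\right) = 4 - \left(A - P\right) = 4 + P - A$)
$r{\left(X \right)} = 16$ ($r{\left(X \right)} = \left(4 + 1 - -11\right) + X \left(X - X\right) = \left(4 + 1 + 11\right) + X 0 = 16 + 0 = 16$)
$\frac{1}{-83394 + r{\left(-207 \right)}} = \frac{1}{-83394 + 16} = \frac{1}{-83378} = - \frac{1}{83378}$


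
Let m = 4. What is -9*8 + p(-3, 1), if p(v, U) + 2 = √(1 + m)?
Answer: -74 + √5 ≈ -71.764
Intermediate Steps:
p(v, U) = -2 + √5 (p(v, U) = -2 + √(1 + 4) = -2 + √5)
-9*8 + p(-3, 1) = -9*8 + (-2 + √5) = -72 + (-2 + √5) = -74 + √5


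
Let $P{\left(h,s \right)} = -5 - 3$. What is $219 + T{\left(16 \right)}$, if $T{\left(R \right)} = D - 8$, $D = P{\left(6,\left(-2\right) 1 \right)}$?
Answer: $203$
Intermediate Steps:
$P{\left(h,s \right)} = -8$ ($P{\left(h,s \right)} = -5 - 3 = -8$)
$D = -8$
$T{\left(R \right)} = -16$ ($T{\left(R \right)} = -8 - 8 = -16$)
$219 + T{\left(16 \right)} = 219 - 16 = 203$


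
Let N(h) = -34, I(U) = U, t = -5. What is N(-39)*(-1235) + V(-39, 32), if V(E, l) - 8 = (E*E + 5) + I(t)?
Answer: 43519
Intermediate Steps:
V(E, l) = 8 + E² (V(E, l) = 8 + ((E*E + 5) - 5) = 8 + ((E² + 5) - 5) = 8 + ((5 + E²) - 5) = 8 + E²)
N(-39)*(-1235) + V(-39, 32) = -34*(-1235) + (8 + (-39)²) = 41990 + (8 + 1521) = 41990 + 1529 = 43519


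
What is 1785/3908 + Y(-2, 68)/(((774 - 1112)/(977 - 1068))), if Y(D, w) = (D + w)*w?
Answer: 61410069/50804 ≈ 1208.8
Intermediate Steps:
Y(D, w) = w*(D + w)
1785/3908 + Y(-2, 68)/(((774 - 1112)/(977 - 1068))) = 1785/3908 + (68*(-2 + 68))/(((774 - 1112)/(977 - 1068))) = 1785*(1/3908) + (68*66)/((-338/(-91))) = 1785/3908 + 4488/((-338*(-1/91))) = 1785/3908 + 4488/(26/7) = 1785/3908 + 4488*(7/26) = 1785/3908 + 15708/13 = 61410069/50804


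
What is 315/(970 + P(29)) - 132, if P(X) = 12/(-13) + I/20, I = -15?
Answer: -6630216/50353 ≈ -131.67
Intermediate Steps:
P(X) = -87/52 (P(X) = 12/(-13) - 15/20 = 12*(-1/13) - 15*1/20 = -12/13 - ¾ = -87/52)
315/(970 + P(29)) - 132 = 315/(970 - 87/52) - 132 = 315/(50353/52) - 132 = (52/50353)*315 - 132 = 16380/50353 - 132 = -6630216/50353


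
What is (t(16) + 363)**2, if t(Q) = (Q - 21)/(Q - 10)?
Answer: 4721929/36 ≈ 1.3116e+5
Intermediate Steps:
t(Q) = (-21 + Q)/(-10 + Q)
(t(16) + 363)**2 = ((-21 + 16)/(-10 + 16) + 363)**2 = (-5/6 + 363)**2 = (2173/6)**2 = 4721929/36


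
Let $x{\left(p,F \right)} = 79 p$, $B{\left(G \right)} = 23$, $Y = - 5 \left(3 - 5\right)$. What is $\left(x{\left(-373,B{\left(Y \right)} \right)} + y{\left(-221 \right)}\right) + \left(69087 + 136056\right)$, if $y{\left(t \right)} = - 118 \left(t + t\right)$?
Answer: $227832$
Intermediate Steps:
$Y = 10$ ($Y = \left(-5\right) \left(-2\right) = 10$)
$y{\left(t \right)} = - 236 t$ ($y{\left(t \right)} = - 118 \cdot 2 t = - 236 t$)
$\left(x{\left(-373,B{\left(Y \right)} \right)} + y{\left(-221 \right)}\right) + \left(69087 + 136056\right) = \left(79 \left(-373\right) - -52156\right) + \left(69087 + 136056\right) = \left(-29467 + 52156\right) + 205143 = 22689 + 205143 = 227832$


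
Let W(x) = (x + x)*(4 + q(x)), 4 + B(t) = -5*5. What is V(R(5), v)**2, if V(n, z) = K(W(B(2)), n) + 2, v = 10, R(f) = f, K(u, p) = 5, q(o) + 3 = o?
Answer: 49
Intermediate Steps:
B(t) = -29 (B(t) = -4 - 5*5 = -4 - 25 = -29)
q(o) = -3 + o
W(x) = 2*x*(1 + x) (W(x) = (x + x)*(4 + (-3 + x)) = (2*x)*(1 + x) = 2*x*(1 + x))
V(n, z) = 7 (V(n, z) = 5 + 2 = 7)
V(R(5), v)**2 = 7**2 = 49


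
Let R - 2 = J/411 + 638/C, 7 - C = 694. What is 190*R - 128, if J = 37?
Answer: 2906906/31373 ≈ 92.656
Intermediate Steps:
C = -687 (C = 7 - 1*694 = 7 - 694 = -687)
R = 36435/31373 (R = 2 + (37/411 + 638/(-687)) = 2 + (37*(1/411) + 638*(-1/687)) = 2 + (37/411 - 638/687) = 2 - 26311/31373 = 36435/31373 ≈ 1.1613)
190*R - 128 = 190*(36435/31373) - 128 = 6922650/31373 - 128 = 2906906/31373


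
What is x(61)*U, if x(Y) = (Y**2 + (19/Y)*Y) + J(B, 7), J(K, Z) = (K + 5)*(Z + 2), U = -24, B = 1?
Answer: -91056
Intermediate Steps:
J(K, Z) = (2 + Z)*(5 + K) (J(K, Z) = (5 + K)*(2 + Z) = (2 + Z)*(5 + K))
x(Y) = 73 + Y**2 (x(Y) = (Y**2 + (19/Y)*Y) + (10 + 2*1 + 5*7 + 1*7) = (Y**2 + 19) + (10 + 2 + 35 + 7) = (19 + Y**2) + 54 = 73 + Y**2)
x(61)*U = (73 + 61**2)*(-24) = (73 + 3721)*(-24) = 3794*(-24) = -91056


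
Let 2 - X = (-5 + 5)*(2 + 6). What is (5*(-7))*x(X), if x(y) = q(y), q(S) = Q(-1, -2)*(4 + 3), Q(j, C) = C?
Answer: 490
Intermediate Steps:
q(S) = -14 (q(S) = -2*(4 + 3) = -2*7 = -14)
X = 2 (X = 2 - (-5 + 5)*(2 + 6) = 2 - 0*8 = 2 - 1*0 = 2 + 0 = 2)
x(y) = -14
(5*(-7))*x(X) = (5*(-7))*(-14) = -35*(-14) = 490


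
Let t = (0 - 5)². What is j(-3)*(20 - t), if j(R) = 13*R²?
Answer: -585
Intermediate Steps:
t = 25 (t = (-5)² = 25)
j(-3)*(20 - t) = (13*(-3)²)*(20 - 1*25) = (13*9)*(20 - 25) = 117*(-5) = -585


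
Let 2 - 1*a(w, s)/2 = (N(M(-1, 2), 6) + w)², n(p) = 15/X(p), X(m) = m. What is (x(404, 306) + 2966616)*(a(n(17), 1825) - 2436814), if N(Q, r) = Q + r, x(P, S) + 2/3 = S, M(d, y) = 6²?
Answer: -2092572500247536/289 ≈ -7.2407e+12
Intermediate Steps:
M(d, y) = 36
x(P, S) = -⅔ + S
n(p) = 15/p
a(w, s) = 4 - 2*(42 + w)² (a(w, s) = 4 - 2*((36 + 6) + w)² = 4 - 2*(42 + w)²)
(x(404, 306) + 2966616)*(a(n(17), 1825) - 2436814) = ((-⅔ + 306) + 2966616)*((4 - 2*(42 + 15/17)²) - 2436814) = (916/3 + 2966616)*((4 - 2*(42 + 15*(1/17))²) - 2436814) = 8900764*((4 - 2*(42 + 15/17)²) - 2436814)/3 = 8900764*((4 - 2*(729/17)²) - 2436814)/3 = 8900764*((4 - 2*531441/289) - 2436814)/3 = 8900764*((4 - 1062882/289) - 2436814)/3 = 8900764*(-1061726/289 - 2436814)/3 = (8900764/3)*(-705300972/289) = -2092572500247536/289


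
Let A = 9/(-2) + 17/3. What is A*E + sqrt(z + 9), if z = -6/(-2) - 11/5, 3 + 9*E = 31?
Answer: 98/27 + 7*sqrt(5)/5 ≈ 6.7601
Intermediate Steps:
E = 28/9 (E = -1/3 + (1/9)*31 = -1/3 + 31/9 = 28/9 ≈ 3.1111)
A = 7/6 (A = 9*(-1/2) + 17*(1/3) = -9/2 + 17/3 = 7/6 ≈ 1.1667)
z = 4/5 (z = -6*(-1/2) - 11*1/5 = 3 - 11/5 = 4/5 ≈ 0.80000)
A*E + sqrt(z + 9) = (7/6)*(28/9) + sqrt(4/5 + 9) = 98/27 + sqrt(49/5) = 98/27 + 7*sqrt(5)/5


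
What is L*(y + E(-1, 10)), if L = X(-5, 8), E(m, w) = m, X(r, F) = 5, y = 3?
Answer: 10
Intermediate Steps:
L = 5
L*(y + E(-1, 10)) = 5*(3 - 1) = 5*2 = 10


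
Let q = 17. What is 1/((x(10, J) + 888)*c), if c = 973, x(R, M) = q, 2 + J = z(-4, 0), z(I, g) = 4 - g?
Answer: 1/880565 ≈ 1.1356e-6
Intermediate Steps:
J = 2 (J = -2 + (4 - 1*0) = -2 + (4 + 0) = -2 + 4 = 2)
x(R, M) = 17
1/((x(10, J) + 888)*c) = 1/((17 + 888)*973) = (1/973)/905 = (1/905)*(1/973) = 1/880565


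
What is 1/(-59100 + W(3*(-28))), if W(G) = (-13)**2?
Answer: -1/58931 ≈ -1.6969e-5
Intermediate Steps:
W(G) = 169
1/(-59100 + W(3*(-28))) = 1/(-59100 + 169) = 1/(-58931) = -1/58931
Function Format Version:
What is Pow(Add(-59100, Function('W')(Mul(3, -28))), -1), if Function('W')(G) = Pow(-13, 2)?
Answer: Rational(-1, 58931) ≈ -1.6969e-5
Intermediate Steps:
Function('W')(G) = 169
Pow(Add(-59100, Function('W')(Mul(3, -28))), -1) = Pow(Add(-59100, 169), -1) = Pow(-58931, -1) = Rational(-1, 58931)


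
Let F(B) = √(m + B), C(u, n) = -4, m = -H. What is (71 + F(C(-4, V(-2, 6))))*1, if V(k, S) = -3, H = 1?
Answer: 71 + I*√5 ≈ 71.0 + 2.2361*I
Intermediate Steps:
m = -1 (m = -1*1 = -1)
F(B) = √(-1 + B)
(71 + F(C(-4, V(-2, 6))))*1 = (71 + √(-1 - 4))*1 = (71 + √(-5))*1 = (71 + I*√5)*1 = 71 + I*√5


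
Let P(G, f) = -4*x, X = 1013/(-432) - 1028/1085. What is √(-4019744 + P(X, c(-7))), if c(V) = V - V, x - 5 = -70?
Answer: 2*I*√1004871 ≈ 2004.9*I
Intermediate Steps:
x = -65 (x = 5 - 70 = -65)
c(V) = 0
X = -1543201/468720 (X = 1013*(-1/432) - 1028*1/1085 = -1013/432 - 1028/1085 = -1543201/468720 ≈ -3.2924)
P(G, f) = 260 (P(G, f) = -4*(-65) = 260)
√(-4019744 + P(X, c(-7))) = √(-4019744 + 260) = √(-4019484) = 2*I*√1004871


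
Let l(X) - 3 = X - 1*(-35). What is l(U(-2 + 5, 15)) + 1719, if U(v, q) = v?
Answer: 1760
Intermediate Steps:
l(X) = 38 + X (l(X) = 3 + (X - 1*(-35)) = 3 + (X + 35) = 3 + (35 + X) = 38 + X)
l(U(-2 + 5, 15)) + 1719 = (38 + (-2 + 5)) + 1719 = (38 + 3) + 1719 = 41 + 1719 = 1760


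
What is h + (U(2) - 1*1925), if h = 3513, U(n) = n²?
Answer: 1592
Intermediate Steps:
h + (U(2) - 1*1925) = 3513 + (2² - 1*1925) = 3513 + (4 - 1925) = 3513 - 1921 = 1592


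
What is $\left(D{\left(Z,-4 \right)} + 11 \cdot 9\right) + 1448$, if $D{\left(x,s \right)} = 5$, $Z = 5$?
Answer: $1552$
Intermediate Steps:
$\left(D{\left(Z,-4 \right)} + 11 \cdot 9\right) + 1448 = \left(5 + 11 \cdot 9\right) + 1448 = \left(5 + 99\right) + 1448 = 104 + 1448 = 1552$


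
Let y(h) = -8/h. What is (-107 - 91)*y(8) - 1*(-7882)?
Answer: 8080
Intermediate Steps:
(-107 - 91)*y(8) - 1*(-7882) = (-107 - 91)*(-8/8) - 1*(-7882) = -(-1584)/8 + 7882 = -198*(-1) + 7882 = 198 + 7882 = 8080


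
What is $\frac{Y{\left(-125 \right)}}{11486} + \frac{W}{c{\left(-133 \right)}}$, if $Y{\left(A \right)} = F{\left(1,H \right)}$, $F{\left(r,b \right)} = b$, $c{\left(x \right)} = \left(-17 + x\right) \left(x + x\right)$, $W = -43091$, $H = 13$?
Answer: $- \frac{247212263}{229145700} \approx -1.0788$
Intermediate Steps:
$c{\left(x \right)} = 2 x \left(-17 + x\right)$ ($c{\left(x \right)} = \left(-17 + x\right) 2 x = 2 x \left(-17 + x\right)$)
$Y{\left(A \right)} = 13$
$\frac{Y{\left(-125 \right)}}{11486} + \frac{W}{c{\left(-133 \right)}} = \frac{13}{11486} - \frac{43091}{2 \left(-133\right) \left(-17 - 133\right)} = 13 \cdot \frac{1}{11486} - \frac{43091}{2 \left(-133\right) \left(-150\right)} = \frac{13}{11486} - \frac{43091}{39900} = - \frac{247212263}{229145700}$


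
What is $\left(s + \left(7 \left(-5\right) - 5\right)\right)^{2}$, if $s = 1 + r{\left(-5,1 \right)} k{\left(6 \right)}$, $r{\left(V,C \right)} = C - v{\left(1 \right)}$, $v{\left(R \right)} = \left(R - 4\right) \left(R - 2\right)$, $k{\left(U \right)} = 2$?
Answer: $1849$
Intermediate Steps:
$v{\left(R \right)} = \left(-4 + R\right) \left(-2 + R\right)$
$r{\left(V,C \right)} = -3 + C$ ($r{\left(V,C \right)} = C - \left(8 + 1^{2} - 6\right) = C - \left(8 + 1 - 6\right) = C - 3 = -3 + C$)
$s = -3$ ($s = 1 + \left(-3 + 1\right) 2 = 1 - 4 = -3$)
$\left(s + \left(7 \left(-5\right) - 5\right)\right)^{2} = \left(-3 + \left(7 \left(-5\right) - 5\right)\right)^{2} = \left(-3 - 40\right)^{2} = \left(-43\right)^{2} = 1849$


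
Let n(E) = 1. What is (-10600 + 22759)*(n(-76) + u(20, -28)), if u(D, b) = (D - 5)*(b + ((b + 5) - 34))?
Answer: -15490566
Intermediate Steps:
u(D, b) = (-29 + 2*b)*(-5 + D) (u(D, b) = (-5 + D)*(b + ((5 + b) - 34)) = (-5 + D)*(b + (-29 + b)) = (-5 + D)*(-29 + 2*b) = (-29 + 2*b)*(-5 + D))
(-10600 + 22759)*(n(-76) + u(20, -28)) = (-10600 + 22759)*(1 + (145 - 29*20 - 10*(-28) + 2*20*(-28))) = 12159*(1 + (145 - 580 + 280 - 1120)) = 12159*(1 - 1275) = 12159*(-1274) = -15490566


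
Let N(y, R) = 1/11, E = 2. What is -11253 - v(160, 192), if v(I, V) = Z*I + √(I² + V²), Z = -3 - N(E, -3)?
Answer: -118343/11 - 32*√61 ≈ -11008.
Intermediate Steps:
N(y, R) = 1/11
Z = -34/11 (Z = -3 - 1*1/11 = -3 - 1/11 = -34/11 ≈ -3.0909)
v(I, V) = √(I² + V²) - 34*I/11 (v(I, V) = -34*I/11 + √(I² + V²) = √(I² + V²) - 34*I/11)
-11253 - v(160, 192) = -11253 - (√(160² + 192²) - 34/11*160) = -11253 - (√(25600 + 36864) - 5440/11) = -11253 - (√62464 - 5440/11) = -11253 - (32*√61 - 5440/11) = -11253 - (-5440/11 + 32*√61) = -11253 + (5440/11 - 32*√61) = -118343/11 - 32*√61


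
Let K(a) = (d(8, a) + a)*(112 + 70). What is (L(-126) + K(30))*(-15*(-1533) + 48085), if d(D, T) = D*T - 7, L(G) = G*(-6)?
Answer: 3456051760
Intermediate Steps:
L(G) = -6*G
d(D, T) = -7 + D*T
K(a) = -1274 + 1638*a (K(a) = ((-7 + 8*a) + a)*(112 + 70) = (-7 + 9*a)*182 = -1274 + 1638*a)
(L(-126) + K(30))*(-15*(-1533) + 48085) = (-6*(-126) + (-1274 + 1638*30))*(-15*(-1533) + 48085) = (756 + (-1274 + 49140))*(22995 + 48085) = (756 + 47866)*71080 = 48622*71080 = 3456051760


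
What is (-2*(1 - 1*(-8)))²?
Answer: 324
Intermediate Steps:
(-2*(1 - 1*(-8)))² = (-2*(1 + 8))² = (-2*9)² = (-18)² = 324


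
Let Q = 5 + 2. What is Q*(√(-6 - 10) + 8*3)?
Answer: 168 + 28*I ≈ 168.0 + 28.0*I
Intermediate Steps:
Q = 7
Q*(√(-6 - 10) + 8*3) = 7*(√(-6 - 10) + 8*3) = 7*(√(-16) + 24) = 7*(4*I + 24) = 7*(24 + 4*I) = 168 + 28*I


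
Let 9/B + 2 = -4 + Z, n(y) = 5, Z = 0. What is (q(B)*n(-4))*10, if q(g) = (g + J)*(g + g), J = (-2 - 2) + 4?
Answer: 225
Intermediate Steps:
J = 0 (J = -4 + 4 = 0)
B = -3/2 (B = 9/(-2 + (-4 + 0)) = 9/(-2 - 4) = 9/(-6) = 9*(-⅙) = -3/2 ≈ -1.5000)
q(g) = 2*g² (q(g) = (g + 0)*(g + g) = g*(2*g) = 2*g²)
(q(B)*n(-4))*10 = ((2*(-3/2)²)*5)*10 = ((2*(9/4))*5)*10 = ((9/2)*5)*10 = (45/2)*10 = 225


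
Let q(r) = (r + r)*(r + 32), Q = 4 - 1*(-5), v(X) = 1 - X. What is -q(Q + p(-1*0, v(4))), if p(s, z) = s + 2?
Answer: -946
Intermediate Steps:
p(s, z) = 2 + s
Q = 9 (Q = 4 + 5 = 9)
q(r) = 2*r*(32 + r) (q(r) = (2*r)*(32 + r) = 2*r*(32 + r))
-q(Q + p(-1*0, v(4))) = -2*(9 + (2 - 1*0))*(32 + (9 + (2 - 1*0))) = -2*(9 + (2 + 0))*(32 + (9 + (2 + 0))) = -2*(9 + 2)*(32 + (9 + 2)) = -2*11*(32 + 11) = -2*11*43 = -1*946 = -946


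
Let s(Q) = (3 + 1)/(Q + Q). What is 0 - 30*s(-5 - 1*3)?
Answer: 15/2 ≈ 7.5000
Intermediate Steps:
s(Q) = 2/Q (s(Q) = 4/((2*Q)) = 4*(1/(2*Q)) = 2/Q)
0 - 30*s(-5 - 1*3) = 0 - 60/(-5 - 1*3) = 0 - 60/(-5 - 3) = 0 - 60/(-8) = 0 - 60*(-1)/8 = 0 - 30*(-¼) = 0 + 15/2 = 15/2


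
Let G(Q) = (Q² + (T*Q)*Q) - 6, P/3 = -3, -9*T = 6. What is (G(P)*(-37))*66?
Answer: -51282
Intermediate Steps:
T = -⅔ (T = -⅑*6 = -⅔ ≈ -0.66667)
P = -9 (P = 3*(-3) = -9)
G(Q) = -6 + Q²/3 (G(Q) = (Q² + (-2*Q/3)*Q) - 6 = (Q² - 2*Q²/3) - 6 = Q²/3 - 6 = -6 + Q²/3)
(G(P)*(-37))*66 = ((-6 + (⅓)*(-9)²)*(-37))*66 = ((-6 + (⅓)*81)*(-37))*66 = ((-6 + 27)*(-37))*66 = (21*(-37))*66 = -777*66 = -51282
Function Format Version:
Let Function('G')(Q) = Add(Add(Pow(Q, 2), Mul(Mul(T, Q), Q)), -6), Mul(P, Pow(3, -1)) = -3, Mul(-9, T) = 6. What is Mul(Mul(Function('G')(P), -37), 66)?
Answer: -51282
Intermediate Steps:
T = Rational(-2, 3) (T = Mul(Rational(-1, 9), 6) = Rational(-2, 3) ≈ -0.66667)
P = -9 (P = Mul(3, -3) = -9)
Function('G')(Q) = Add(-6, Mul(Rational(1, 3), Pow(Q, 2))) (Function('G')(Q) = Add(Add(Pow(Q, 2), Mul(Mul(Rational(-2, 3), Q), Q)), -6) = Add(Add(Pow(Q, 2), Mul(Rational(-2, 3), Pow(Q, 2))), -6) = Add(Mul(Rational(1, 3), Pow(Q, 2)), -6) = Add(-6, Mul(Rational(1, 3), Pow(Q, 2))))
Mul(Mul(Function('G')(P), -37), 66) = Mul(Mul(Add(-6, Mul(Rational(1, 3), Pow(-9, 2))), -37), 66) = Mul(Mul(Add(-6, Mul(Rational(1, 3), 81)), -37), 66) = Mul(Mul(Add(-6, 27), -37), 66) = Mul(Mul(21, -37), 66) = Mul(-777, 66) = -51282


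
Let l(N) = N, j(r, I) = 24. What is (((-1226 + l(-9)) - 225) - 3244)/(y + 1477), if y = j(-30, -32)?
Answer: -4704/1501 ≈ -3.1339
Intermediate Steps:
y = 24
(((-1226 + l(-9)) - 225) - 3244)/(y + 1477) = (((-1226 - 9) - 225) - 3244)/(24 + 1477) = ((-1235 - 225) - 3244)/1501 = (-1460 - 3244)*(1/1501) = -4704*1/1501 = -4704/1501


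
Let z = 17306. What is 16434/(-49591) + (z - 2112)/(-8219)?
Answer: -888556700/407588429 ≈ -2.1800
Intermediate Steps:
16434/(-49591) + (z - 2112)/(-8219) = 16434/(-49591) + (17306 - 2112)/(-8219) = 16434*(-1/49591) + 15194*(-1/8219) = -16434/49591 - 15194/8219 = -888556700/407588429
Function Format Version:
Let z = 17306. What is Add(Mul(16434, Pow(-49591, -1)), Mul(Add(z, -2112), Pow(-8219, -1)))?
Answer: Rational(-888556700, 407588429) ≈ -2.1800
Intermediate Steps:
Add(Mul(16434, Pow(-49591, -1)), Mul(Add(z, -2112), Pow(-8219, -1))) = Add(Mul(16434, Pow(-49591, -1)), Mul(Add(17306, -2112), Pow(-8219, -1))) = Add(Mul(16434, Rational(-1, 49591)), Mul(15194, Rational(-1, 8219))) = Add(Rational(-16434, 49591), Rational(-15194, 8219)) = Rational(-888556700, 407588429)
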